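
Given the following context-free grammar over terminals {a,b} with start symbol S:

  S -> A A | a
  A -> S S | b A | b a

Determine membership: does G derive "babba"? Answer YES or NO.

CNF form of G:
  S -> A A | a
  A -> S S | T0 A | T0 T1
  T0 -> b
  T1 -> a

CYK table (by increasing span):
  [0..0]={T0}  "b"  orig:{}
  [1..1]={S,T1}  "a"  orig:{S}
  [2..2]={T0}  "b"  orig:{}
  [3..3]={T0}  "b"  orig:{}
  [4..4]={S,T1}  "a"  orig:{S}
  [0..1]={A}  "ba"
  [1..2]=∅  "ab"
  [2..3]=∅  "bb"
  [3..4]={A}  "ba"
  [0..2]=∅  "bab"
  [1..3]=∅  "abb"
  [2..4]={A}  "bba"
  [0..3]=∅  "babb"
  [1..4]=∅  "abba"
  [0..4]={S}  "babba"

S ∈ T[0,4] ⇒ YES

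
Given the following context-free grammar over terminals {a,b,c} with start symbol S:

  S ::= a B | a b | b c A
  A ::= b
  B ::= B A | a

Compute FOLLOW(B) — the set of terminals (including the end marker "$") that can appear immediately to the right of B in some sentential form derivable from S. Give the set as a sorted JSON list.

FIRST sets, iterate to fixpoint:
[1]
  A via A→b: +{b}
  B via B→a: +{a}
  S via S→a B: +{a}
  S via S→b c A: +{b}
  S: {a,b}  A: {b}  B: {a}
[2] (no change)
  S: {a,b}  A: {b}  B: {a}

Compute FOLLOW by fixpoint:
FOLLOW(S) := {$}
round 1:
  B→B A: FOLLOW(B) ⊇ FIRST(A) = {b}; new: +{b}
  B→B A: FOLLOW(A) ⊇ FOLLOW(B) ⊇ {b}; new: +{b}
  S→a B: FOLLOW(B) ⊇ FOLLOW(S) ⊇ {$}; new: +{$}
  S→b c A: FOLLOW(A) ⊇ FOLLOW(S) ⊇ {$}; new: +{$}
  FOLLOW(S)={$}  FOLLOW(A)={$,b}  FOLLOW(B)={$,b}
round 2: done
  FOLLOW(S)={$}  FOLLOW(A)={$,b}  FOLLOW(B)={$,b}

FOLLOW(B) = ["$", "b"]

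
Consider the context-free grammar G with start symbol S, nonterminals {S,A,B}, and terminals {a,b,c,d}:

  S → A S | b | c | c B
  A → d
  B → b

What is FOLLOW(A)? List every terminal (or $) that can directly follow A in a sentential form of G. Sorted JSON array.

FIRST sets, iterate to fixpoint:
iter 1:
  A via A→d: +{d}
  B via B→b: +{b}
  S via S→A S: +{d}
  S via S→b: +{b}
  S via S→c: +{c}
  FIRST(S)={b,c,d}  FIRST(A)={d}  FIRST(B)={b}
iter 2: (stable)
  FIRST(S)={b,c,d}  FIRST(A)={d}  FIRST(B)={b}

Compute FOLLOW by fixpoint:
seed FOLLOW(S) with $
round 1:
  S→A S: FOLLOW(A) ⊇ FIRST(S) = {b,c,d}; new: +{b,c,d}
  S→c B: FOLLOW(B) ⊇ FOLLOW(S) ⊇ {$}; new: +{$}
  S: {$}  A: {b,c,d}  B: {$}
round 2: done
  S: {$}  A: {b,c,d}  B: {$}

FOLLOW(A) = ["b", "c", "d"]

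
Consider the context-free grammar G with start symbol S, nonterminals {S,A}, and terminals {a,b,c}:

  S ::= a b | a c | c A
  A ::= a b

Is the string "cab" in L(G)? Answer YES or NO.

CNF form of G:
  S -> T0 T1 | T0 T2 | T2 A
  A -> T0 T1
  T0 -> a
  T1 -> b
  T2 -> c

CYK table (by increasing span):
  T[0,0] 'c' = {T2}  orig:{}
  T[1,1] 'a' = {T0}  orig:{}
  T[2,2] 'b' = {T1}  orig:{}
  T[0,1] 'ca' = ∅
  T[1,2] 'ab' = {A,S}
  T[0,2] 'cab' = {S}

S ∈ T[0,2] ⇒ YES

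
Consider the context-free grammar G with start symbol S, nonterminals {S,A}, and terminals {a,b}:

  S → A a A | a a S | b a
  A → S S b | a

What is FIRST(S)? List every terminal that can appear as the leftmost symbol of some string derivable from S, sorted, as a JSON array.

FIRST sets, iterate to fixpoint:
iter 1:
  A via A→a: +{a}
  S via S→A a A: +{a}
  S via S→b a: +{b}
  FIRST[S]={a,b}  FIRST[A]={a}
iter 2:
  A via A→S S b: +{b}
  FIRST[S]={a,b}  FIRST[A]={a,b}
iter 3: (no change)
  FIRST[S]={a,b}  FIRST[A]={a,b}

FIRST(S) = ["a", "b"]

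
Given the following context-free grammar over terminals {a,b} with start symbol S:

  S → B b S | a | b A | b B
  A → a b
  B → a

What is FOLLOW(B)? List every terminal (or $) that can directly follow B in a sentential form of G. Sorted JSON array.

Compute FIRST by fixpoint:
pass 1:
  A via A→a b: +{a}
  B via B→a: +{a}
  S via S→B b S: +{a}
  S via S→b A: +{b}
  S: {a,b}  A: {a}  B: {a}
pass 2: done
  S: {a,b}  A: {a}  B: {a}

Compute FOLLOW by fixpoint:
initialize: $ ∈ FOLLOW(S)
[1]
  S→B b S: FOLLOW(B) ⊇ FIRST(b) = {b}; new: +{b}
  S→b A: FOLLOW(A) ⊇ FOLLOW(S) ⊇ {$}; new: +{$}
  S→b B: FOLLOW(B) ⊇ FOLLOW(S) ⊇ {$}; new: +{$}
  FOLLOW[S]={$}  FOLLOW[A]={$}  FOLLOW[B]={$,b}
[2] done
  FOLLOW[S]={$}  FOLLOW[A]={$}  FOLLOW[B]={$,b}

FOLLOW(B) = ["$", "b"]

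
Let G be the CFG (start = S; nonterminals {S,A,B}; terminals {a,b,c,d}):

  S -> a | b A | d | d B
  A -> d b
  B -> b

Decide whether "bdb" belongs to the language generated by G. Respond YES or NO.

Convert to CNF:
  S -> T0 B | T1 A | a | d
  A -> T0 T1
  B -> b
  T0 -> d
  T1 -> b

CYK fill:
  T[0,0] 'b' = {B,T1}  orig:{B}
  T[1,1] 'd' = {S,T0}  orig:{S}
  T[2,2] 'b' = {B,T1}  orig:{B}
  T[0,1] 'bd' = ∅
  T[1,2] 'db' = {A,S}
  T[0,2] 'bdb' = {S}

S ∈ T[0,2] ⇒ YES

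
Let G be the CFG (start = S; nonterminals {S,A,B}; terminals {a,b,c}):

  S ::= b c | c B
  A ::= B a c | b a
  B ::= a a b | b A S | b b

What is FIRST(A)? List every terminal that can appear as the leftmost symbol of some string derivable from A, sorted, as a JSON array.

FIRST iteration:
pass 1:
  A via A→b a: +{b}
  B via B→a a b: +{a}
  B via B→b A S: +{b}
  S via S→b c: +{b}
  S via S→c B: +{c}
  FIRST[S]={b,c}  FIRST[A]={b}  FIRST[B]={a,b}
pass 2:
  A via A→B a c: +{a}
  FIRST[S]={b,c}  FIRST[A]={a,b}  FIRST[B]={a,b}
pass 3: (no change)
  FIRST[S]={b,c}  FIRST[A]={a,b}  FIRST[B]={a,b}

FIRST(A) = ["a", "b"]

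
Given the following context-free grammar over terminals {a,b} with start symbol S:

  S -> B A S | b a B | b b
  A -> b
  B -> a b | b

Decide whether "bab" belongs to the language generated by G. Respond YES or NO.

CNF form of G:
  S -> B X2 | T1 T1 | T1 X3
  A -> b
  B -> T0 T1 | b
  T0 -> a
  T1 -> b
  X2 -> A S
  X3 -> T0 B

CYK fill:
  T[0,0] 'b' = {A,B,T1}  orig:{A,B}
  T[1,1] 'a' = {T0}  orig:{}
  T[2,2] 'b' = {A,B,T1}  orig:{A,B}
  T[0,1] 'ba' = ∅
  T[1,2] 'ab' = {B,X3}  orig:{B}
  T[0,2] 'bab' = {S}

S ∈ T[0,2] ⇒ YES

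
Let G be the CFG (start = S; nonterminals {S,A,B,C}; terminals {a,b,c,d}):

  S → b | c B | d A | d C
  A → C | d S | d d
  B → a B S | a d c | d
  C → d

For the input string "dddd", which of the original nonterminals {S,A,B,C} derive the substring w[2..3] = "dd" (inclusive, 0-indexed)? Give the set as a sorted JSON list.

Convert to CNF:
  S -> T0 A | T0 C | T2 B | b
  A -> T0 S | T0 T0 | d
  B -> T1 X3 | T1 X4 | d
  C -> d
  T0 -> d
  T1 -> a
  T2 -> c
  X3 -> B S
  X4 -> T0 T2

CYK table (by increasing span) (cells [i..j] with 2 ≤ i ≤ j ≤ 3 only):
  [2..2]={A,B,C,T0}  "d"  orig:{A,B,C}
  [3..3]={A,B,C,T0}  "d"  orig:{A,B,C}
  [2..3]={A,S}  "dd"

Original NTs in T[2,3] deriving "dd": ["A", "S"]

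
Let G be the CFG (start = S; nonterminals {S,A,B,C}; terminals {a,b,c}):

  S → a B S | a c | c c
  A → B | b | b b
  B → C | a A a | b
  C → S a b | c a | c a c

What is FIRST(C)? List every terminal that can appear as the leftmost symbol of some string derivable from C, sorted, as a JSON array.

FIRST iteration:
round 1:
  A via A→b: +{b}
  B via B→a A a: +{a}
  B via B→b: +{b}
  C via C→c a: +{c}
  S via S→a B S: +{a}
  S via S→c c: +{c}
  FIRST(S)={a,c}  FIRST(A)={b}  FIRST(B)={a,b}  FIRST(C)={c}
round 2:
  A via A→B: +{a}
  B via B→C: +{c}
  C via C→S a b: +{a}
  FIRST(S)={a,c}  FIRST(A)={a,b}  FIRST(B)={a,b,c}  FIRST(C)={a,c}
round 3:
  A via A→B: +{c}
  FIRST(S)={a,c}  FIRST(A)={a,b,c}  FIRST(B)={a,b,c}  FIRST(C)={a,c}
round 4: done
  FIRST(S)={a,c}  FIRST(A)={a,b,c}  FIRST(B)={a,b,c}  FIRST(C)={a,c}

FIRST(C) = ["a", "c"]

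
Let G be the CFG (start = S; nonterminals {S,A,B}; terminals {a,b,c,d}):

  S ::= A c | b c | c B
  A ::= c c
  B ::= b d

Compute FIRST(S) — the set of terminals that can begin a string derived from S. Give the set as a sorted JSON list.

FIRST sets, iterate to fixpoint:
round 1:
  A via A→c c: +{c}
  B via B→b d: +{b}
  S via S→A c: +{c}
  S via S→b c: +{b}
  FIRST[S]={b,c}  FIRST[A]={c}  FIRST[B]={b}
round 2: (no change)
  FIRST[S]={b,c}  FIRST[A]={c}  FIRST[B]={b}

FIRST(S) = ["b", "c"]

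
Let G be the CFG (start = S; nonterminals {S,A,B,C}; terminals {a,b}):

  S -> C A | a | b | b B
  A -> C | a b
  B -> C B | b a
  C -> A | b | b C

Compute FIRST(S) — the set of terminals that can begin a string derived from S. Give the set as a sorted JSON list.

FIRST iteration:
pass 1:
  A via A→a b: +{a}
  B via B→b a: +{b}
  C via C→A: +{a}
  C via C→b: +{b}
  S via S→C A: +{a,b}
  S: {a,b}  A: {a}  B: {b}  C: {a,b}
pass 2:
  A via A→C: +{b}
  B via B→C B: +{a}
  S: {a,b}  A: {a,b}  B: {a,b}  C: {a,b}
pass 3: — fixpoint
  S: {a,b}  A: {a,b}  B: {a,b}  C: {a,b}

FIRST(S) = ["a", "b"]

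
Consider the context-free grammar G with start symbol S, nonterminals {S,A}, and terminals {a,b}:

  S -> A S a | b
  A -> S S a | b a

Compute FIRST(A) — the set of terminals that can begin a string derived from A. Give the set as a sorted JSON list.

FIRST iteration:
[1]
  A via A→b a: +{b}
  S via S→A S a: +{b}
  S: {b}  A: {b}
[2] done
  S: {b}  A: {b}

FIRST(A) = ["b"]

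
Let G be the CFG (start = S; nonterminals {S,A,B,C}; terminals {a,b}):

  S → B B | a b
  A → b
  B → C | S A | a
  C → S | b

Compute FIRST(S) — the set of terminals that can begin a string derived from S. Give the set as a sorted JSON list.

Compute FIRST by fixpoint:
pass 1:
  A via A→b: +{b}
  B via B→a: +{a}
  C via C→b: +{b}
  S via S→B B: +{a}
  S: {a}  A: {b}  B: {a}  C: {b}
pass 2:
  B via B→C: +{b}
  C via C→S: +{a}
  S via S→B B: +{b}
  S: {a,b}  A: {b}  B: {a,b}  C: {a,b}
pass 3: — fixpoint
  S: {a,b}  A: {b}  B: {a,b}  C: {a,b}

FIRST(S) = ["a", "b"]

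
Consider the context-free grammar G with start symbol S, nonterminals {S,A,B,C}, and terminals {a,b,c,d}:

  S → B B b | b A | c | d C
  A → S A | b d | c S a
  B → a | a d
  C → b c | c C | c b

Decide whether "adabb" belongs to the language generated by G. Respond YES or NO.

Convert to CNF:
  S -> B X5 | T0 A | T1 C | c
  A -> S A | T0 T1 | T2 X4
  B -> T3 T1 | a
  C -> T0 T2 | T2 C | T2 T0
  T0 -> b
  T1 -> d
  T2 -> c
  T3 -> a
  X4 -> S T3
  X5 -> B T0

CYK fill:
  [0..0]={B,T3}  "a"  orig:{B}
  [1..1]={T1}  "d"  orig:{}
  [2..2]={B,T3}  "a"  orig:{B}
  [3..3]={T0}  "b"  orig:{}
  [4..4]={T0}  "b"  orig:{}
  [0..1]={B}  "ad"
  [1..2]=∅  "da"
  [2..3]={X5}  "ab"  orig:{}
  [3..4]=∅  "bb"
  [0..2]=∅  "ada"
  [1..3]=∅  "dab"
  [2..4]=∅  "abb"
  [0..3]={S}  "adab"
  [1..4]=∅  "dabb"
  [0..4]=∅  "adabb"

S ∉ T[0,4] ⇒ NO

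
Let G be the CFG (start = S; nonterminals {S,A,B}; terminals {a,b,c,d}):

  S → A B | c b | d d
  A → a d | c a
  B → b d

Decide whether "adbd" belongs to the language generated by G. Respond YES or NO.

CNF form of G:
  S -> A B | T1 T1 | T2 T3
  A -> T0 T1 | T2 T0
  B -> T3 T1
  T0 -> a
  T1 -> d
  T2 -> c
  T3 -> b

Fill CYK table bottom-up:
  T[0,0] 'a' = {T0}  orig:{}
  T[1,1] 'd' = {T1}  orig:{}
  T[2,2] 'b' = {T3}  orig:{}
  T[3,3] 'd' = {T1}  orig:{}
  T[0,1] 'ad' = {A}
  T[1,2] 'db' = ∅
  T[2,3] 'bd' = {B}
  T[0,2] 'adb' = ∅
  T[1,3] 'dbd' = ∅
  T[0,3] 'adbd' = {S}

S ∈ T[0,3] ⇒ YES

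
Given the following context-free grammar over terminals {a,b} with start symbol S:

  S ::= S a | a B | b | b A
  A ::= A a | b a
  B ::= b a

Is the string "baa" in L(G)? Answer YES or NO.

Convert to CNF:
  S -> S T0 | T0 B | T1 A | b
  A -> A T0 | T1 T0
  B -> T1 T0
  T0 -> a
  T1 -> b

CYK table (by increasing span):
  [0..0]={S,T1}  "b"  orig:{S}
  [1..1]={T0}  "a"  orig:{}
  [2..2]={T0}  "a"  orig:{}
  [0..1]={A,B,S}  "ba"
  [1..2]=∅  "aa"
  [0..2]={A,S}  "baa"

S ∈ T[0,2] ⇒ YES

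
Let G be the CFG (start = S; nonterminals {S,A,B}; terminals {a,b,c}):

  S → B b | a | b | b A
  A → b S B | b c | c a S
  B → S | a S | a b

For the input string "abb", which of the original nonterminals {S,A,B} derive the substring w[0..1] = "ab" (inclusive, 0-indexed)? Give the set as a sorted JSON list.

Convert to CNF:
  S -> B T0 | T0 A | a | b
  A -> T0 T1 | T0 X3 | T1 X4
  B -> B T0 | T0 A | T2 S | T2 T0 | a | b
  T0 -> b
  T1 -> c
  T2 -> a
  X3 -> S B
  X4 -> T2 S

Fill CYK table bottom-up, restricted to cells inside w[0..1]:
  [0..0]={B,S,T2}  "a"  orig:{B,S}
  [1..1]={B,S,T0}  "b"  orig:{B,S}
  [0..1]={B,S,X3,X4}  "ab"  orig:{B,S}

Original NTs in T[0,1] deriving "ab": ["B", "S"]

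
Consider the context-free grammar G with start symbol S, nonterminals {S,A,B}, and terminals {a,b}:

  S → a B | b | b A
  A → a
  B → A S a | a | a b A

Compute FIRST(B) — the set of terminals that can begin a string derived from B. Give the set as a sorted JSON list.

FIRST sets, iterate to fixpoint:
round 1:
  A via A→a: +{a}
  B via B→A S a: +{a}
  S via S→a B: +{a}
  S via S→b: +{b}
  FIRST(S)={a,b}  FIRST(A)={a}  FIRST(B)={a}
round 2: (stable)
  FIRST(S)={a,b}  FIRST(A)={a}  FIRST(B)={a}

FIRST(B) = ["a"]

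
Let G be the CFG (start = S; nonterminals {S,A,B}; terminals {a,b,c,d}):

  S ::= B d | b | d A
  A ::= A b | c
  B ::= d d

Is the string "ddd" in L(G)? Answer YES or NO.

Convert to CNF:
  S -> B T1 | T1 A | b
  A -> A T0 | c
  B -> T1 T1
  T0 -> b
  T1 -> d

Fill CYK table bottom-up:
  [0..0]={T1}  "d"  orig:{}
  [1..1]={T1}  "d"  orig:{}
  [2..2]={T1}  "d"  orig:{}
  [0..1]={B}  "dd"
  [1..2]={B}  "dd"
  [0..2]={S}  "ddd"

S ∈ T[0,2] ⇒ YES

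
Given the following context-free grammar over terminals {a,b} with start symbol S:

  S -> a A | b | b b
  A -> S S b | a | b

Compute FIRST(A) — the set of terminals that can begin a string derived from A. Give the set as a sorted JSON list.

FIRST iteration:
pass 1:
  A via A→a: +{a}
  A via A→b: +{b}
  S via S→a A: +{a}
  S via S→b: +{b}
  FIRST(S)={a,b}  FIRST(A)={a,b}
pass 2: — fixpoint
  FIRST(S)={a,b}  FIRST(A)={a,b}

FIRST(A) = ["a", "b"]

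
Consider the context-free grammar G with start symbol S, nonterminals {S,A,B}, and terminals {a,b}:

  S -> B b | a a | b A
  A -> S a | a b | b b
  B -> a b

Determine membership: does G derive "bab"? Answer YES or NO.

Convert to CNF:
  S -> B T1 | T0 T0 | T1 A
  A -> S T0 | T0 T1 | T1 T1
  B -> T0 T1
  T0 -> a
  T1 -> b

CYK fill:
  cell(0,0) b: {T1}  orig:{}
  cell(1,1) a: {T0}  orig:{}
  cell(2,2) b: {T1}  orig:{}
  cell(0,1) ba: ∅
  cell(1,2) ab: {A,B}
  cell(0,2) bab: {S}

S ∈ T[0,2] ⇒ YES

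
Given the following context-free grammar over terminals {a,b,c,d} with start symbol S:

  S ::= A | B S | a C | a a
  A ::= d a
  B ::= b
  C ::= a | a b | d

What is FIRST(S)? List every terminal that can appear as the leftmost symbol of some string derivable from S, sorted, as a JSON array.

FIRST sets, iterate to fixpoint:
[1]
  A via A→d a: +{d}
  B via B→b: +{b}
  C via C→a: +{a}
  C via C→d: +{d}
  S via S→A: +{d}
  S via S→B S: +{b}
  S via S→a C: +{a}
  S: {a,b,d}  A: {d}  B: {b}  C: {a,d}
[2] (stable)
  S: {a,b,d}  A: {d}  B: {b}  C: {a,d}

FIRST(S) = ["a", "b", "d"]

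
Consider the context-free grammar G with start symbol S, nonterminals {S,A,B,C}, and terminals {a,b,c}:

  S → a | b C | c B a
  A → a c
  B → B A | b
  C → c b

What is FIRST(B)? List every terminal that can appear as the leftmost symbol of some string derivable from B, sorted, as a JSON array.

Compute FIRST by fixpoint:
round 1:
  A via A→a c: +{a}
  B via B→b: +{b}
  C via C→c b: +{c}
  S via S→a: +{a}
  S via S→b C: +{b}
  S via S→c B a: +{c}
  S: {a,b,c}  A: {a}  B: {b}  C: {c}
round 2: done
  S: {a,b,c}  A: {a}  B: {b}  C: {c}

FIRST(B) = ["b"]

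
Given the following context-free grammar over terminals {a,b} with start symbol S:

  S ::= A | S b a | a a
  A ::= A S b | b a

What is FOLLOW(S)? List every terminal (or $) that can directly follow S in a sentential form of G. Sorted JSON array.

FIRST sets, iterate to fixpoint:
pass 1:
  A via A→b a: +{b}
  S via S→A: +{b}
  S via S→a a: +{a}
  S: {a,b}  A: {b}
pass 2: (stable)
  S: {a,b}  A: {b}

Compute FOLLOW by fixpoint:
seed FOLLOW(S) with $
[1]
  A→A S b: FOLLOW(A) ⊇ FIRST(S) = {a,b}; new: +{a,b}
  A→A S b: FOLLOW(S) ⊇ FIRST(b) = {b}; new: +{b}
  S→A: FOLLOW(A) ⊇ FOLLOW(S) ⊇ {$,b}; new: +{$}
  FOLLOW[S]={$,b}  FOLLOW[A]={$,a,b}
[2] (stable)
  FOLLOW[S]={$,b}  FOLLOW[A]={$,a,b}

FOLLOW(S) = ["$", "b"]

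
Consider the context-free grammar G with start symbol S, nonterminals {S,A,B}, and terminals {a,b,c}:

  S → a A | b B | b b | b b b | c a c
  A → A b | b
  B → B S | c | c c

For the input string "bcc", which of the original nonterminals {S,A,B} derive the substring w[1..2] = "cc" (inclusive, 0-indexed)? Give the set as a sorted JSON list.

Convert to CNF:
  S -> T0 B | T0 T0 | T0 X3 | T1 X4 | T2 A
  A -> A T0 | b
  B -> B S | T1 T1 | c
  T0 -> b
  T1 -> c
  T2 -> a
  X3 -> T0 T0
  X4 -> T2 T1

CYK fill (cells [i..j] with 1 ≤ i ≤ j ≤ 2 only):
  [1..1]={B,T1}  "c"  orig:{B}
  [2..2]={B,T1}  "c"  orig:{B}
  [1..2]={B}  "cc"

Original NTs in T[1,2] deriving "cc": ["B"]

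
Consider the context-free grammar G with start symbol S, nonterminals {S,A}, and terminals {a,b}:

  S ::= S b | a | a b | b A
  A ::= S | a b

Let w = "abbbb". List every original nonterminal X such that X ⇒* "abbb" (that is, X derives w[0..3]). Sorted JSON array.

Convert to CNF:
  S -> S T0 | T0 A | T1 T0 | a
  A -> S T0 | T0 A | T1 T0 | a
  T0 -> b
  T1 -> a

Fill CYK table bottom-up, restricted to cells inside w[0..3]:
  T[0,0] 'a' = {A,S,T1}  orig:{A,S}
  T[1,1] 'b' = {T0}  orig:{}
  T[2,2] 'b' = {T0}  orig:{}
  T[3,3] 'b' = {T0}  orig:{}
  T[0,1] 'ab' = {A,S}
  T[1,2] 'bb' = ∅
  T[2,3] 'bb' = ∅
  T[0,2] 'abb' = {A,S}
  T[1,3] 'bbb' = ∅
  T[0,3] 'abbb' = {A,S}

Original NTs in T[0,3] deriving "abbb": ["A", "S"]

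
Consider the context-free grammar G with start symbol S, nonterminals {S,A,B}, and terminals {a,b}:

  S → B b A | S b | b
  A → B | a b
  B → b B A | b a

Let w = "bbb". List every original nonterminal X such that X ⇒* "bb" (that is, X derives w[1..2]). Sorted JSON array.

Convert to CNF:
  S -> B X4 | S T1 | b
  A -> T0 T1 | T1 T0 | T1 X2
  B -> T1 T0 | T1 X3
  T0 -> a
  T1 -> b
  X2 -> B A
  X3 -> B A
  X4 -> T1 A

Fill CYK table bottom-up (cells [i..j] with 1 ≤ i ≤ j ≤ 2 only):
  [1..1]={S,T1}  "b"  orig:{S}
  [2..2]={S,T1}  "b"  orig:{S}
  [1..2]={S}  "bb"

Original NTs in T[1,2] deriving "bb": ["S"]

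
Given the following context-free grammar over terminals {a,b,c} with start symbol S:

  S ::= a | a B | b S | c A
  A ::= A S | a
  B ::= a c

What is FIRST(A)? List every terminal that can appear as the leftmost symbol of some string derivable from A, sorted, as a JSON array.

FIRST sets, iterate to fixpoint:
round 1:
  A via A→a: +{a}
  B via B→a c: +{a}
  S via S→a: +{a}
  S via S→b S: +{b}
  S via S→c A: +{c}
  FIRST(S)={a,b,c}  FIRST(A)={a}  FIRST(B)={a}
round 2: (no change)
  FIRST(S)={a,b,c}  FIRST(A)={a}  FIRST(B)={a}

FIRST(A) = ["a"]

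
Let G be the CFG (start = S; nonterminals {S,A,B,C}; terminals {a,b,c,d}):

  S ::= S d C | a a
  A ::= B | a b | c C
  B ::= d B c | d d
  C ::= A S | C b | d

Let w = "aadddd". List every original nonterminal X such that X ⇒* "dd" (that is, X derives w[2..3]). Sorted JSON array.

Convert to CNF:
  S -> S X6 | T0 T0
  A -> T0 T1 | T2 C | T3 T3 | T3 X4
  B -> T3 T3 | T3 X5
  C -> A S | C T1 | d
  T0 -> a
  T1 -> b
  T2 -> c
  T3 -> d
  X4 -> B T2
  X5 -> B T2
  X6 -> T3 C

CYK fill (cells [i..j] with 2 ≤ i ≤ j ≤ 3 only):
  T[2,2] 'd' = {C,T3}  orig:{C}
  T[3,3] 'd' = {C,T3}  orig:{C}
  T[2,3] 'dd' = {A,B,X6}  orig:{A,B}

Original NTs in T[2,3] deriving "dd": ["A", "B"]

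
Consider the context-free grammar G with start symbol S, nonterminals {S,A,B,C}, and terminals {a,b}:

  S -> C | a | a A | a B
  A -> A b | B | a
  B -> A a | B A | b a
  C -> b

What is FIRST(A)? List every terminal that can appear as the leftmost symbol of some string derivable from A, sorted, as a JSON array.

Compute FIRST by fixpoint:
iter 1:
  A via A→a: +{a}
  B via B→A a: +{a}
  B via B→b a: +{b}
  C via C→b: +{b}
  S via S→C: +{b}
  S via S→a: +{a}
  FIRST(S)={a,b}  FIRST(A)={a}  FIRST(B)={a,b}  FIRST(C)={b}
iter 2:
  A via A→B: +{b}
  FIRST(S)={a,b}  FIRST(A)={a,b}  FIRST(B)={a,b}  FIRST(C)={b}
iter 3: done
  FIRST(S)={a,b}  FIRST(A)={a,b}  FIRST(B)={a,b}  FIRST(C)={b}

FIRST(A) = ["a", "b"]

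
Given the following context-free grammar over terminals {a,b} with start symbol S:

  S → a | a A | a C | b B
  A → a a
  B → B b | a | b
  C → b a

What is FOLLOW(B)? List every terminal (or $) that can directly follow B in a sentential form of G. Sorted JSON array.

FIRST iteration:
[1]
  A via A→a a: +{a}
  B via B→a: +{a}
  B via B→b: +{b}
  C via C→b a: +{b}
  S via S→a: +{a}
  S via S→b B: +{b}
  S: {a,b}  A: {a}  B: {a,b}  C: {b}
[2] done
  S: {a,b}  A: {a}  B: {a,b}  C: {b}

FOLLOW iteration:
seed FOLLOW(S) with $
round 1:
  B→B b: FOLLOW(B) ⊇ FIRST(b) = {b}; new: +{b}
  S→a A: FOLLOW(A) ⊇ FOLLOW(S) ⊇ {$}; new: +{$}
  S→a C: FOLLOW(C) ⊇ FOLLOW(S) ⊇ {$}; new: +{$}
  S→b B: FOLLOW(B) ⊇ FOLLOW(S) ⊇ {$}; new: +{$}
  FOLLOW(S)={$}  FOLLOW(A)={$}  FOLLOW(B)={$,b}  FOLLOW(C)={$}
round 2: (no change)
  FOLLOW(S)={$}  FOLLOW(A)={$}  FOLLOW(B)={$,b}  FOLLOW(C)={$}

FOLLOW(B) = ["$", "b"]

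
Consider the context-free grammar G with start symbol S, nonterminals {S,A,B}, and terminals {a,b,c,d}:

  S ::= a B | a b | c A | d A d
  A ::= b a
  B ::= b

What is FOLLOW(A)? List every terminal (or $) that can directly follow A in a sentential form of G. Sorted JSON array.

FIRST iteration:
[1]
  A via A→b a: +{b}
  B via B→b: +{b}
  S via S→a B: +{a}
  S via S→c A: +{c}
  S via S→d A d: +{d}
  FIRST(S)={a,c,d}  FIRST(A)={b}  FIRST(B)={b}
[2] done
  FIRST(S)={a,c,d}  FIRST(A)={b}  FIRST(B)={b}

FOLLOW sets:
FOLLOW(S) := {$}
[1]
  S→a B: FOLLOW(B) ⊇ FOLLOW(S) ⊇ {$}; new: +{$}
  S→c A: FOLLOW(A) ⊇ FOLLOW(S) ⊇ {$}; new: +{$}
  S→d A d: FOLLOW(A) ⊇ FIRST(d) = {d}; new: +{d}
  FOLLOW[S]={$}  FOLLOW[A]={$,d}  FOLLOW[B]={$}
[2] (no change)
  FOLLOW[S]={$}  FOLLOW[A]={$,d}  FOLLOW[B]={$}

FOLLOW(A) = ["$", "d"]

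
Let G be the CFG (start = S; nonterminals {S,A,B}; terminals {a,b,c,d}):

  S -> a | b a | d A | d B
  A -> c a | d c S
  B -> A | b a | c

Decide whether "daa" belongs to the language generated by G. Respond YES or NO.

Convert to CNF:
  S -> T2 A | T2 B | T3 T1 | a
  A -> T0 T1 | T2 X4
  B -> T0 T1 | T2 X5 | T3 T1 | c
  T0 -> c
  T1 -> a
  T2 -> d
  T3 -> b
  X4 -> T0 S
  X5 -> T0 S

CYK table (by increasing span):
  cell(0,0) d: {T2}  orig:{}
  cell(1,1) a: {S,T1}  orig:{S}
  cell(2,2) a: {S,T1}  orig:{S}
  cell(0,1) da: ∅
  cell(1,2) aa: ∅
  cell(0,2) daa: ∅

S ∉ T[0,2] ⇒ NO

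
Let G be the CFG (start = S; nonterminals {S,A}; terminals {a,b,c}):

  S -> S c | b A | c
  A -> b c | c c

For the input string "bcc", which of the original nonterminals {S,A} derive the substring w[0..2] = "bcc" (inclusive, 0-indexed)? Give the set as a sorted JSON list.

CNF form of G:
  S -> S T1 | T0 A | c
  A -> T0 T1 | T1 T1
  T0 -> b
  T1 -> c

Fill CYK table bottom-up (cells [i..j] with 0 ≤ i ≤ j ≤ 2 only):
  cell(0,0) b: {T0}  orig:{}
  cell(1,1) c: {S,T1}  orig:{S}
  cell(2,2) c: {S,T1}  orig:{S}
  cell(0,1) bc: {A}
  cell(1,2) cc: {A,S}
  cell(0,2) bcc: {S}

Original NTs in T[0,2] deriving "bcc": ["S"]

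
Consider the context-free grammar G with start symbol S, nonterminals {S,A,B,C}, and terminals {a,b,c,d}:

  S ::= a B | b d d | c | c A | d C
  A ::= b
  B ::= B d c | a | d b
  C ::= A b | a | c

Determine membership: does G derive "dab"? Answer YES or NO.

Convert to CNF:
  S -> T0 C | T1 A | T2 X5 | T3 B | c
  A -> b
  B -> B X4 | T0 T2 | a
  C -> A T2 | a | c
  T0 -> d
  T1 -> c
  T2 -> b
  T3 -> a
  X4 -> T0 T1
  X5 -> T0 T0

Fill CYK table bottom-up:
  [0..0]={T0}  "d"  orig:{}
  [1..1]={B,C,T3}  "a"  orig:{B,C}
  [2..2]={A,T2}  "b"  orig:{A}
  [0..1]={S}  "da"
  [1..2]=∅  "ab"
  [0..2]=∅  "dab"

S ∉ T[0,2] ⇒ NO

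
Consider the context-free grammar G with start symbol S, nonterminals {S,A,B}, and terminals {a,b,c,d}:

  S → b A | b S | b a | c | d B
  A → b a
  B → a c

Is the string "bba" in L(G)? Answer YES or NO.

CNF form of G:
  S -> T0 A | T0 S | T0 T1 | T3 B | c
  A -> T0 T1
  B -> T1 T2
  T0 -> b
  T1 -> a
  T2 -> c
  T3 -> d

Fill CYK table bottom-up:
  cell(0,0) b: {T0}  orig:{}
  cell(1,1) b: {T0}  orig:{}
  cell(2,2) a: {T1}  orig:{}
  cell(0,1) bb: ∅
  cell(1,2) ba: {A,S}
  cell(0,2) bba: {S}

S ∈ T[0,2] ⇒ YES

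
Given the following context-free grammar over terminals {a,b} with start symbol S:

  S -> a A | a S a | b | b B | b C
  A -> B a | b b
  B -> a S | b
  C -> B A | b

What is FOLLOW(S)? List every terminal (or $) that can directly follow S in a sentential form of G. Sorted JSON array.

Compute FIRST by fixpoint:
pass 1:
  A via A→b b: +{b}
  B via B→a S: +{a}
  B via B→b: +{b}
  C via C→B A: +{a,b}
  S via S→a A: +{a}
  S via S→b: +{b}
  FIRST(S)={a,b}  FIRST(A)={b}  FIRST(B)={a,b}  FIRST(C)={a,b}
pass 2:
  A via A→B a: +{a}
  FIRST(S)={a,b}  FIRST(A)={a,b}  FIRST(B)={a,b}  FIRST(C)={a,b}
pass 3: (no change)
  FIRST(S)={a,b}  FIRST(A)={a,b}  FIRST(B)={a,b}  FIRST(C)={a,b}

FOLLOW iteration:
initialize: $ ∈ FOLLOW(S)
iter 1:
  A→B a: FOLLOW(B) ⊇ FIRST(a) = {a}; new: +{a}
  B→a S: FOLLOW(S) ⊇ FOLLOW(B) ⊇ {a}; new: +{a}
  C→B A: FOLLOW(B) ⊇ FIRST(A) = {a,b}; new: +{b}
  S→a A: FOLLOW(A) ⊇ FOLLOW(S) ⊇ {$,a}; new: +{$,a}
  S→b B: FOLLOW(B) ⊇ FOLLOW(S) ⊇ {$,a}; new: +{$}
  S→b C: FOLLOW(C) ⊇ FOLLOW(S) ⊇ {$,a}; new: +{$,a}
  FOLLOW[S]={$,a}  FOLLOW[A]={$,a}  FOLLOW[B]={$,a,b}  FOLLOW[C]={$,a}
iter 2:
  B→a S: FOLLOW(S) ⊇ FOLLOW(B) ⊇ {$,a,b}; new: +{b}
  S→a A: FOLLOW(A) ⊇ FOLLOW(S) ⊇ {$,a,b}; new: +{b}
  S→b C: FOLLOW(C) ⊇ FOLLOW(S) ⊇ {$,a,b}; new: +{b}
  FOLLOW[S]={$,a,b}  FOLLOW[A]={$,a,b}  FOLLOW[B]={$,a,b}  FOLLOW[C]={$,a,b}
iter 3: (no change)
  FOLLOW[S]={$,a,b}  FOLLOW[A]={$,a,b}  FOLLOW[B]={$,a,b}  FOLLOW[C]={$,a,b}

FOLLOW(S) = ["$", "a", "b"]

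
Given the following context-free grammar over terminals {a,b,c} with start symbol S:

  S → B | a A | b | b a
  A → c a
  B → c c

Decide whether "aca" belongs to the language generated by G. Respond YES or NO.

Convert to CNF:
  S -> T0 T0 | T1 A | T2 T1 | b
  A -> T0 T1
  B -> T0 T0
  T0 -> c
  T1 -> a
  T2 -> b

Fill CYK table bottom-up:
  [0..0]={T1}  "a"  orig:{}
  [1..1]={T0}  "c"  orig:{}
  [2..2]={T1}  "a"  orig:{}
  [0..1]=∅  "ac"
  [1..2]={A}  "ca"
  [0..2]={S}  "aca"

S ∈ T[0,2] ⇒ YES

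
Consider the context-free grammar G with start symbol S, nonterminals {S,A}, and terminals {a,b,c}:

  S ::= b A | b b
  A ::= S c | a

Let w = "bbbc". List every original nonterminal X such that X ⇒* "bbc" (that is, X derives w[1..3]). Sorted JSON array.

Convert to CNF:
  S -> T1 A | T1 T1
  A -> S T0 | a
  T0 -> c
  T1 -> b

CYK fill (cells [i..j] with 1 ≤ i ≤ j ≤ 3 only):
  cell(1,1) b: {T1}  orig:{}
  cell(2,2) b: {T1}  orig:{}
  cell(3,3) c: {T0}  orig:{}
  cell(1,2) bb: {S}
  cell(2,3) bc: ∅
  cell(1,3) bbc: {A}

Original NTs in T[1,3] deriving "bbc": ["A"]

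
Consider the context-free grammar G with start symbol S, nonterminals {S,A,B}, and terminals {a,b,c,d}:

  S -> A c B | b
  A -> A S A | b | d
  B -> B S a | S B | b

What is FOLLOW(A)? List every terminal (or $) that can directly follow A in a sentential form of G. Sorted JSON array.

FIRST iteration:
[1]
  A via A→b: +{b}
  A via A→d: +{d}
  B via B→b: +{b}
  S via S→A c B: +{b,d}
  FIRST(S)={b,d}  FIRST(A)={b,d}  FIRST(B)={b}
[2]
  B via B→S B: +{d}
  FIRST(S)={b,d}  FIRST(A)={b,d}  FIRST(B)={b,d}
[3] — fixpoint
  FIRST(S)={b,d}  FIRST(A)={b,d}  FIRST(B)={b,d}

FOLLOW sets:
FOLLOW(S) := {$}
[1]
  A→A S A: FOLLOW(A) ⊇ FIRST(S) = {b,d}; new: +{b,d}
  A→A S A: FOLLOW(S) ⊇ FIRST(A) = {b,d}; new: +{b,d}
  B→B S a: FOLLOW(B) ⊇ FIRST(S) = {b,d}; new: +{b,d}
  B→B S a: FOLLOW(S) ⊇ FIRST(a) = {a}; new: +{a}
  S→A c B: FOLLOW(A) ⊇ FIRST(c) = {c}; new: +{c}
  S→A c B: FOLLOW(B) ⊇ FOLLOW(S) ⊇ {$,a,b,d}; new: +{$,a}
  FOLLOW[S]={$,a,b,d}  FOLLOW[A]={b,c,d}  FOLLOW[B]={$,a,b,d}
[2] (stable)
  FOLLOW[S]={$,a,b,d}  FOLLOW[A]={b,c,d}  FOLLOW[B]={$,a,b,d}

FOLLOW(A) = ["b", "c", "d"]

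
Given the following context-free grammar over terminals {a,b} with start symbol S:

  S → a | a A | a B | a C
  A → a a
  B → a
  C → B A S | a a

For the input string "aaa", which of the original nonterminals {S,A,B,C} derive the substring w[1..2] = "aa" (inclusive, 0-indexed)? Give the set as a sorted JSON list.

Convert to CNF:
  S -> T0 A | T0 B | T0 C | a
  A -> T0 T0
  B -> a
  C -> B X1 | T0 T0
  T0 -> a
  X1 -> A S

Fill CYK table bottom-up, restricted to cells inside w[1..2]:
  cell(1,1) a: {B,S,T0}  orig:{B,S}
  cell(2,2) a: {B,S,T0}  orig:{B,S}
  cell(1,2) aa: {A,C,S}

Original NTs in T[1,2] deriving "aa": ["A", "C", "S"]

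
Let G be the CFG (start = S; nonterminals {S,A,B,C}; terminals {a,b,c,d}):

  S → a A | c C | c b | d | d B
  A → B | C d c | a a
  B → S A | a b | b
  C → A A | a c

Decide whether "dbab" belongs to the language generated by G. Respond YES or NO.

Convert to CNF:
  S -> T0 B | T1 C | T1 T3 | T2 A | d
  A -> C X4 | S A | T2 T2 | T2 T3 | b
  B -> S A | T2 T3 | b
  C -> A A | T2 T1
  T0 -> d
  T1 -> c
  T2 -> a
  T3 -> b
  X4 -> T0 T1

CYK table (by increasing span):
  T[0,0] 'd' = {S,T0}  orig:{S}
  T[1,1] 'b' = {A,B,T3}  orig:{A,B}
  T[2,2] 'a' = {T2}  orig:{}
  T[3,3] 'b' = {A,B,T3}  orig:{A,B}
  T[0,1] 'db' = {A,B,S}
  T[1,2] 'ba' = ∅
  T[2,3] 'ab' = {A,B,S}
  T[0,2] 'dba' = ∅
  T[1,3] 'bab' = {C}
  T[0,3] 'dbab' = {A,B,C}

S ∉ T[0,3] ⇒ NO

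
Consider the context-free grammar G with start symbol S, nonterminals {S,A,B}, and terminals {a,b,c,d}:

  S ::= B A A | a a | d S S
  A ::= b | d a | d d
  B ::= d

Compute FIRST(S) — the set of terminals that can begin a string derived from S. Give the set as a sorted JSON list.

Compute FIRST by fixpoint:
iter 1:
  A via A→b: +{b}
  A via A→d a: +{d}
  B via B→d: +{d}
  S via S→B A A: +{d}
  S via S→a a: +{a}
  FIRST(S)={a,d}  FIRST(A)={b,d}  FIRST(B)={d}
iter 2: done
  FIRST(S)={a,d}  FIRST(A)={b,d}  FIRST(B)={d}

FIRST(S) = ["a", "d"]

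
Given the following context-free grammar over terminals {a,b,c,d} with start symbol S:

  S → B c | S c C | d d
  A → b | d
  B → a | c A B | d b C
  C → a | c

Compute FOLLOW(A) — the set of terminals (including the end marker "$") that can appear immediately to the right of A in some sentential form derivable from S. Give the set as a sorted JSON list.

FIRST iteration:
pass 1:
  A via A→b: +{b}
  A via A→d: +{d}
  B via B→a: +{a}
  B via B→c A B: +{c}
  B via B→d b C: +{d}
  C via C→a: +{a}
  C via C→c: +{c}
  S via S→B c: +{a,c,d}
  FIRST(S)={a,c,d}  FIRST(A)={b,d}  FIRST(B)={a,c,d}  FIRST(C)={a,c}
pass 2: done
  FIRST(S)={a,c,d}  FIRST(A)={b,d}  FIRST(B)={a,c,d}  FIRST(C)={a,c}

FOLLOW sets:
seed FOLLOW(S) with $
iter 1:
  B→c A B: FOLLOW(A) ⊇ FIRST(B) = {a,c,d}; new: +{a,c,d}
  S→B c: FOLLOW(B) ⊇ FIRST(c) = {c}; new: +{c}
  S→S c C: FOLLOW(S) ⊇ FIRST(c) = {c}; new: +{c}
  S→S c C: FOLLOW(C) ⊇ FOLLOW(S) ⊇ {$,c}; new: +{$,c}
  S: {$,c}  A: {a,c,d}  B: {c}  C: {$,c}
iter 2: — fixpoint
  S: {$,c}  A: {a,c,d}  B: {c}  C: {$,c}

FOLLOW(A) = ["a", "c", "d"]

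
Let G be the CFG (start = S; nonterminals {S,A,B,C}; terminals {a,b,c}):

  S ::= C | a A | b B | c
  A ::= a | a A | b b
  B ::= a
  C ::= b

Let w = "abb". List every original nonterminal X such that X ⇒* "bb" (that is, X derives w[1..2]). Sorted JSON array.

Convert to CNF:
  S -> T0 A | T1 B | b | c
  A -> T0 A | T1 T1 | a
  B -> a
  C -> b
  T0 -> a
  T1 -> b

Fill CYK table bottom-up (cells [i..j] with 1 ≤ i ≤ j ≤ 2 only):
  cell(1,1) b: {C,S,T1}  orig:{C,S}
  cell(2,2) b: {C,S,T1}  orig:{C,S}
  cell(1,2) bb: {A}

Original NTs in T[1,2] deriving "bb": ["A"]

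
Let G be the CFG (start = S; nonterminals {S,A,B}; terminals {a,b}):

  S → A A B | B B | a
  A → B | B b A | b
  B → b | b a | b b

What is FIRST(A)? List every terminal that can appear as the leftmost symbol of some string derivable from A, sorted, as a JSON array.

FIRST sets, iterate to fixpoint:
[1]
  A via A→b: +{b}
  B via B→b: +{b}
  S via S→A A B: +{b}
  S via S→a: +{a}
  S: {a,b}  A: {b}  B: {b}
[2] (stable)
  S: {a,b}  A: {b}  B: {b}

FIRST(A) = ["b"]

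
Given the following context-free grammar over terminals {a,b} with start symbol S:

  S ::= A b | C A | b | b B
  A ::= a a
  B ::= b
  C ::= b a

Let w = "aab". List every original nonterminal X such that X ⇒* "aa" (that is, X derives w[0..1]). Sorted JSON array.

CNF form of G:
  S -> A T1 | C A | T1 B | b
  A -> T0 T0
  B -> b
  C -> T1 T0
  T0 -> a
  T1 -> b

CYK fill, restricted to cells inside w[0..1]:
  [0..0]={T0}  "a"  orig:{}
  [1..1]={T0}  "a"  orig:{}
  [0..1]={A}  "aa"

Original NTs in T[0,1] deriving "aa": ["A"]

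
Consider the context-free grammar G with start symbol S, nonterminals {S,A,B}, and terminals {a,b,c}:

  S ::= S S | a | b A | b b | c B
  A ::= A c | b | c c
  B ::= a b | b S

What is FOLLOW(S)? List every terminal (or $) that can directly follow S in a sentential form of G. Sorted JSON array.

FIRST sets, iterate to fixpoint:
iter 1:
  A via A→b: +{b}
  A via A→c c: +{c}
  B via B→a b: +{a}
  B via B→b S: +{b}
  S via S→a: +{a}
  S via S→b A: +{b}
  S via S→c B: +{c}
  S: {a,b,c}  A: {b,c}  B: {a,b}
iter 2: done
  S: {a,b,c}  A: {b,c}  B: {a,b}

FOLLOW iteration:
initialize: $ ∈ FOLLOW(S)
iter 1:
  A→A c: FOLLOW(A) ⊇ FIRST(c) = {c}; new: +{c}
  S→S S: FOLLOW(S) ⊇ FIRST(S) = {a,b,c}; new: +{a,b,c}
  S→b A: FOLLOW(A) ⊇ FOLLOW(S) ⊇ {$,a,b,c}; new: +{$,a,b}
  S→c B: FOLLOW(B) ⊇ FOLLOW(S) ⊇ {$,a,b,c}; new: +{$,a,b,c}
  FOLLOW(S)={$,a,b,c}  FOLLOW(A)={$,a,b,c}  FOLLOW(B)={$,a,b,c}
iter 2: done
  FOLLOW(S)={$,a,b,c}  FOLLOW(A)={$,a,b,c}  FOLLOW(B)={$,a,b,c}

FOLLOW(S) = ["$", "a", "b", "c"]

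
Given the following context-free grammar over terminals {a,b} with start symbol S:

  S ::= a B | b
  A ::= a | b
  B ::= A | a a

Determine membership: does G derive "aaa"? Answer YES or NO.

Convert to CNF:
  S -> T0 B | b
  A -> a | b
  B -> T0 T0 | a | b
  T0 -> a

CYK fill:
  cell(0,0) a: {A,B,T0}  orig:{A,B}
  cell(1,1) a: {A,B,T0}  orig:{A,B}
  cell(2,2) a: {A,B,T0}  orig:{A,B}
  cell(0,1) aa: {B,S}
  cell(1,2) aa: {B,S}
  cell(0,2) aaa: {S}

S ∈ T[0,2] ⇒ YES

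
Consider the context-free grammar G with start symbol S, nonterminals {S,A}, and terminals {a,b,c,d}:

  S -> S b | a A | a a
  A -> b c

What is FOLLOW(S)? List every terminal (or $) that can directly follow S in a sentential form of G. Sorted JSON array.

Compute FIRST by fixpoint:
iter 1:
  A via A→b c: +{b}
  S via S→a A: +{a}
  FIRST(S)={a}  FIRST(A)={b}
iter 2: done
  FIRST(S)={a}  FIRST(A)={b}

Compute FOLLOW by fixpoint:
FOLLOW(S) := {$}
round 1:
  S→S b: FOLLOW(S) ⊇ FIRST(b) = {b}; new: +{b}
  S→a A: FOLLOW(A) ⊇ FOLLOW(S) ⊇ {$,b}; new: +{$,b}
  FOLLOW(S)={$,b}  FOLLOW(A)={$,b}
round 2: done
  FOLLOW(S)={$,b}  FOLLOW(A)={$,b}

FOLLOW(S) = ["$", "b"]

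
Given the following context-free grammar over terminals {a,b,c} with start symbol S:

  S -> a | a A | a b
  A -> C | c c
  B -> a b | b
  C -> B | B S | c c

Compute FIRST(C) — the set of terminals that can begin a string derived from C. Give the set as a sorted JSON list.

Compute FIRST by fixpoint:
pass 1:
  A via A→c c: +{c}
  B via B→a b: +{a}
  B via B→b: +{b}
  C via C→B: +{a,b}
  C via C→c c: +{c}
  S via S→a: +{a}
  FIRST(S)={a}  FIRST(A)={c}  FIRST(B)={a,b}  FIRST(C)={a,b,c}
pass 2:
  A via A→C: +{a,b}
  FIRST(S)={a}  FIRST(A)={a,b,c}  FIRST(B)={a,b}  FIRST(C)={a,b,c}
pass 3: — fixpoint
  FIRST(S)={a}  FIRST(A)={a,b,c}  FIRST(B)={a,b}  FIRST(C)={a,b,c}

FIRST(C) = ["a", "b", "c"]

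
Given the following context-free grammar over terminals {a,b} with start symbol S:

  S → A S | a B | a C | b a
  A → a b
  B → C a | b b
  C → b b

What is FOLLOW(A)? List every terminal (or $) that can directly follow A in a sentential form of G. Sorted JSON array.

FIRST sets, iterate to fixpoint:
iter 1:
  A via A→a b: +{a}
  B via B→b b: +{b}
  C via C→b b: +{b}
  S via S→A S: +{a}
  S via S→b a: +{b}
  FIRST[S]={a,b}  FIRST[A]={a}  FIRST[B]={b}  FIRST[C]={b}
iter 2: (no change)
  FIRST[S]={a,b}  FIRST[A]={a}  FIRST[B]={b}  FIRST[C]={b}

Compute FOLLOW by fixpoint:
initialize: $ ∈ FOLLOW(S)
round 1:
  B→C a: FOLLOW(C) ⊇ FIRST(a) = {a}; new: +{a}
  S→A S: FOLLOW(A) ⊇ FIRST(S) = {a,b}; new: +{a,b}
  S→a B: FOLLOW(B) ⊇ FOLLOW(S) ⊇ {$}; new: +{$}
  S→a C: FOLLOW(C) ⊇ FOLLOW(S) ⊇ {$}; new: +{$}
  FOLLOW[S]={$}  FOLLOW[A]={a,b}  FOLLOW[B]={$}  FOLLOW[C]={$,a}
round 2: (no change)
  FOLLOW[S]={$}  FOLLOW[A]={a,b}  FOLLOW[B]={$}  FOLLOW[C]={$,a}

FOLLOW(A) = ["a", "b"]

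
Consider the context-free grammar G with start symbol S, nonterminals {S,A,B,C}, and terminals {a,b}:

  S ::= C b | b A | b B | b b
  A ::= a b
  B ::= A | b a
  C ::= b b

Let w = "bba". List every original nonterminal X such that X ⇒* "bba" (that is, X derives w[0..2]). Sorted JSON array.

CNF form of G:
  S -> C T1 | T1 A | T1 B | T1 T1
  A -> T0 T1
  B -> T0 T1 | T1 T0
  C -> T1 T1
  T0 -> a
  T1 -> b

Fill CYK table bottom-up, restricted to cells inside w[0..2]:
  [0..0]={T1}  "b"  orig:{}
  [1..1]={T1}  "b"  orig:{}
  [2..2]={T0}  "a"  orig:{}
  [0..1]={C,S}  "bb"
  [1..2]={B}  "ba"
  [0..2]={S}  "bba"

Original NTs in T[0,2] deriving "bba": ["S"]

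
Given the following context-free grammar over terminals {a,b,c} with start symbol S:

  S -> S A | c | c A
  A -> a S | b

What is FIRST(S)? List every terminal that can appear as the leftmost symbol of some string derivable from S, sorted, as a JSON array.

FIRST iteration:
[1]
  A via A→a S: +{a}
  A via A→b: +{b}
  S via S→c: +{c}
  FIRST[S]={c}  FIRST[A]={a,b}
[2] (no change)
  FIRST[S]={c}  FIRST[A]={a,b}

FIRST(S) = ["c"]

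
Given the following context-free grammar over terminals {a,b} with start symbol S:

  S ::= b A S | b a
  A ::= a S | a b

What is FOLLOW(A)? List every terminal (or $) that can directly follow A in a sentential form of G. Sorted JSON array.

FIRST iteration:
iter 1:
  A via A→a S: +{a}
  S via S→b A S: +{b}
  FIRST(S)={b}  FIRST(A)={a}
iter 2: (stable)
  FIRST(S)={b}  FIRST(A)={a}

FOLLOW iteration:
seed FOLLOW(S) with $
[1]
  S→b A S: FOLLOW(A) ⊇ FIRST(S) = {b}; new: +{b}
  FOLLOW(S)={$}  FOLLOW(A)={b}
[2]
  A→a S: FOLLOW(S) ⊇ FOLLOW(A) ⊇ {b}; new: +{b}
  FOLLOW(S)={$,b}  FOLLOW(A)={b}
[3] — fixpoint
  FOLLOW(S)={$,b}  FOLLOW(A)={b}

FOLLOW(A) = ["b"]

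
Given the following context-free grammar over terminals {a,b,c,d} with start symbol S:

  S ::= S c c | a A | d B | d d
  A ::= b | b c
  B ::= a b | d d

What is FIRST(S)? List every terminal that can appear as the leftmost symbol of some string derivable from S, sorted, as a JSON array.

FIRST sets, iterate to fixpoint:
iter 1:
  A via A→b: +{b}
  B via B→a b: +{a}
  B via B→d d: +{d}
  S via S→a A: +{a}
  S via S→d B: +{d}
  S: {a,d}  A: {b}  B: {a,d}
iter 2: (no change)
  S: {a,d}  A: {b}  B: {a,d}

FIRST(S) = ["a", "d"]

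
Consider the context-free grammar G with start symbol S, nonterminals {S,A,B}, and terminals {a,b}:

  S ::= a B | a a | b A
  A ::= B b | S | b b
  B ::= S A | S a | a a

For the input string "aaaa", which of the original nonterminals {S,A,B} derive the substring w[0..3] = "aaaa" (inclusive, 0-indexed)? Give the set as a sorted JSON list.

Convert to CNF:
  S -> T0 A | T1 B | T1 T1
  A -> B T0 | T0 A | T0 T0 | T1 B | T1 T1
  B -> S A | S T1 | T1 T1
  T0 -> b
  T1 -> a

Fill CYK table bottom-up, restricted to cells inside w[0..3]:
  [0..0]={T1}  "a"  orig:{}
  [1..1]={T1}  "a"  orig:{}
  [2..2]={T1}  "a"  orig:{}
  [3..3]={T1}  "a"  orig:{}
  [0..1]={A,B,S}  "aa"
  [1..2]={A,B,S}  "aa"
  [2..3]={A,B,S}  "aa"
  [0..2]={A,B,S}  "aaa"
  [1..3]={A,B,S}  "aaa"
  [0..3]={A,B,S}  "aaaa"

Original NTs in T[0,3] deriving "aaaa": ["A", "B", "S"]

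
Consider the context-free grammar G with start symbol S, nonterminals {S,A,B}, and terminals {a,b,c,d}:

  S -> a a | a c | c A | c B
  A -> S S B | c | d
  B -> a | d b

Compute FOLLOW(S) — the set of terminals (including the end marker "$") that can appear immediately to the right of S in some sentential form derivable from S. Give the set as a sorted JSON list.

FIRST iteration:
pass 1:
  A via A→c: +{c}
  A via A→d: +{d}
  B via B→a: +{a}
  B via B→d b: +{d}
  S via S→a a: +{a}
  S via S→c A: +{c}
  S: {a,c}  A: {c,d}  B: {a,d}
pass 2:
  A via A→S S B: +{a}
  S: {a,c}  A: {a,c,d}  B: {a,d}
pass 3: (no change)
  S: {a,c}  A: {a,c,d}  B: {a,d}

Compute FOLLOW by fixpoint:
seed FOLLOW(S) with $
pass 1:
  A→S S B: FOLLOW(S) ⊇ FIRST(S) = {a,c}; new: +{a,c}
  A→S S B: FOLLOW(S) ⊇ FIRST(B) = {a,d}; new: +{d}
  S→c A: FOLLOW(A) ⊇ FOLLOW(S) ⊇ {$,a,c,d}; new: +{$,a,c,d}
  S→c B: FOLLOW(B) ⊇ FOLLOW(S) ⊇ {$,a,c,d}; new: +{$,a,c,d}
  FOLLOW[S]={$,a,c,d}  FOLLOW[A]={$,a,c,d}  FOLLOW[B]={$,a,c,d}
pass 2: (no change)
  FOLLOW[S]={$,a,c,d}  FOLLOW[A]={$,a,c,d}  FOLLOW[B]={$,a,c,d}

FOLLOW(S) = ["$", "a", "c", "d"]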